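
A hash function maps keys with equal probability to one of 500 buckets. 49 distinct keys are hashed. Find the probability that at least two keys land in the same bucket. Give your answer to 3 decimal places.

0.912

It's easier to compute the probability that all 49 are distinct.
P(all distinct) = 500/500 · 499/500 · ··· · 452/500 ≈ 0.088.
So the probability of at least one match is 1 − 0.088 = 0.912.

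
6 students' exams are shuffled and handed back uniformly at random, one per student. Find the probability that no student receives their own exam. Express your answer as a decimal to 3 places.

This is the derangement probability: permutations of 6 with no fixed point.
D(6) = 6! · (1 − 1/1! + 1/2! − ··· + (−1)^6/6!) = 265.
P = 265/720 = 53/144 ≈ 0.368.

0.368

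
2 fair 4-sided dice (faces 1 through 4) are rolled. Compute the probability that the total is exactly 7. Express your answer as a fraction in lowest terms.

There are 4^2 = 16 equally likely outcomes.
The number of ordered 2-tuples from {1,…,4} summing to 7 is 2.
P(sum = 7) = 2/16 = 1/8.

1/8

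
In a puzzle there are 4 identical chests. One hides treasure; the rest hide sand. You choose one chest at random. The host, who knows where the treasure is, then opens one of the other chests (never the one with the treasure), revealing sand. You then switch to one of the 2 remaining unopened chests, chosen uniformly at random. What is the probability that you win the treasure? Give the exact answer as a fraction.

3/8

Your original chest holds the treasure with probability 1/4, so the other 3 collectively hold it with probability 3/4.
The host can always find an empty chest to open, so this doesn't change that 3/4; it is now spread over the 2 remaining unopened chests.
P(win by switching) = (3/4) · (1/2) = 3/8.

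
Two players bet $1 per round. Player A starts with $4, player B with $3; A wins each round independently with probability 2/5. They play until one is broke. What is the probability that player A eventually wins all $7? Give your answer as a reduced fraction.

Let r = q/p = (3/5)/(2/5) = 3/2. The recurrence P(i) = p·P(i+1) + q·P(i−1) with P(0)=0, P(7)=1 gives P(i) = (1 − r^i)/(1 − r^7).
P(4) = (1 − (3/2)^4) / (1 − (3/2)^7) = 520/2059.

520/2059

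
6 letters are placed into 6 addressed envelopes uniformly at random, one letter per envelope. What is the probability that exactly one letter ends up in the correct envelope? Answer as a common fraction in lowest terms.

Choose which one is fixed: C(6,1) = 6 ways.
The remaining 5 must have no fixed point: D(5) = 44.
P = 6·44/720 = 11/30.

11/30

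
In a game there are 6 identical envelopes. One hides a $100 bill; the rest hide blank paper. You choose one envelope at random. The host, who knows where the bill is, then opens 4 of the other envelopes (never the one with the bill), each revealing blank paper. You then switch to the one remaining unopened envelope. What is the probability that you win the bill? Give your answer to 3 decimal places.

0.833

Your original envelope holds the bill with probability 1/6, so the other 5 collectively hold it with probability 5/6.
The host can always find 4 empty envelopes to open, so the reveals don't change that 5/6; it is now spread over the 1 remaining unopened envelope.
P(win by switching) = (5/6) · (1/1) = 5/6 ≈ 0.833.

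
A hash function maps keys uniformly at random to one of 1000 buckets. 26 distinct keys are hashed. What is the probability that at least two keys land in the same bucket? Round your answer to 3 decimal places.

0.279

It's easier to compute the probability that all 26 are distinct.
P(all distinct) = 1000/1000 · 999/1000 · ··· · 975/1000 ≈ 0.721.
So the probability of at least one match is 1 − 0.721 = 0.279.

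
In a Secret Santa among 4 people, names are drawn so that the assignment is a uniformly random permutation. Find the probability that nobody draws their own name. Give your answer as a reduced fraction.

3/8

This is the derangement probability: permutations of 4 with no fixed point.
D(4) = 4! · (1 − 1/1! + 1/2! − ··· + (−1)^4/4!) = 9.
P = 9/24 = 3/8.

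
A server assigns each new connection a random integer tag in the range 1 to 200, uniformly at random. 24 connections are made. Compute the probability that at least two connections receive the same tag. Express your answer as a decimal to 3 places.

0.762

It's easier to compute the probability that all 24 are distinct.
P(all distinct) = 200/200 · 199/200 · ··· · 177/200 ≈ 0.238.
So the probability of at least one match is 1 − 0.238 = 0.762.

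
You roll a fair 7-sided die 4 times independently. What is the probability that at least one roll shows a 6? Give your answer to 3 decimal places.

P(no roll shows a 6) = (6/7)^4 ≈ 0.540.
P(at least one) = 1 − 0.540 = 0.460.

0.460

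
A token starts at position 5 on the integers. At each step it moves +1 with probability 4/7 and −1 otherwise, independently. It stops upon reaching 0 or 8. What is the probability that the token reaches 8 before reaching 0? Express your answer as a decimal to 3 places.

Let r = q/p = (3/7)/(4/7) = 3/4. The recurrence P(i) = p·P(i+1) + q·P(i−1) with P(0)=0, P(8)=1 gives P(i) = (1 − r^i)/(1 − r^8).
P(5) = (1 − (3/4)^5) / (1 − (3/4)^8) = 49984/58975 ≈ 0.848.

0.848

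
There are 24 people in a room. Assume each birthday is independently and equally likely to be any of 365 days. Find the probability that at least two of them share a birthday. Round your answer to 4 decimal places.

0.5383

It's easier to compute the probability that all 24 are distinct.
P(all distinct) = 365/365 · 364/365 · ··· · 342/365 ≈ 0.4617.
So the probability of at least one match is 1 − 0.4617 = 0.5383.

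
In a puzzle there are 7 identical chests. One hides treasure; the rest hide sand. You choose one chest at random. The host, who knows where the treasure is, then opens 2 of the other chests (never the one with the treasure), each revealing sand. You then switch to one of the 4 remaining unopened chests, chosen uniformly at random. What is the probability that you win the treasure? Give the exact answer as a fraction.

3/14

Your original chest holds the treasure with probability 1/7, so the other 6 collectively hold it with probability 6/7.
The host can always find 2 empty chests to open, so the reveals don't change that 6/7; it is now spread over the 4 remaining unopened chests.
P(win by switching) = (6/7) · (1/4) = 3/14.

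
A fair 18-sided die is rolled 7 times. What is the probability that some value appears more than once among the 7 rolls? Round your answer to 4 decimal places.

P(all 7 different) = 18/18 · 17/18 · ··· · 12/18 ≈ 0.2620.
P(at least two equal) = 1 − 0.2620 = 0.7380.

0.7380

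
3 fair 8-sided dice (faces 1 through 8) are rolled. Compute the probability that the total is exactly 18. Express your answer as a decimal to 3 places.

0.055

There are 8^3 = 512 equally likely outcomes.
The number of ordered 3-tuples from {1,…,8} summing to 18 is 28.
P(sum = 18) = 28/512 = 7/128 ≈ 0.055.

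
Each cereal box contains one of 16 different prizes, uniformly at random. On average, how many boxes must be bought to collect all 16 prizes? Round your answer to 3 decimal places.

54.092

After i distinct types are collected, each trial gives a new one with probability (16−i)/16, so the expected wait for the next new type is 16/(16−i).
E = 16/16 + 16/15 + 16/14 + 16/13 + 16/12 + 16/11 + 16/10 + 16/9 + 16/8 + 16/7 + 16/6 + 16/5 + 16/4 + 16/3 + 16/2 + 16/1 = 2436559/45045 ≈ 54.092.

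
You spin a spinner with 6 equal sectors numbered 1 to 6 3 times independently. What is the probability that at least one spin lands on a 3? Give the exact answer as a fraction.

P(no spin lands on a 3) = (5/6)^3 = 125/216.
P(at least one) = 1 − 125/216 = 91/216.

91/216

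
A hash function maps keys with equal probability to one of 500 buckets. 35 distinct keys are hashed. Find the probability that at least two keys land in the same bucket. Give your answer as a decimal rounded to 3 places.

0.704

It's easier to compute the probability that all 35 are distinct.
P(all distinct) = 500/500 · 499/500 · ··· · 466/500 ≈ 0.296.
So the probability of at least one match is 1 − 0.296 = 0.704.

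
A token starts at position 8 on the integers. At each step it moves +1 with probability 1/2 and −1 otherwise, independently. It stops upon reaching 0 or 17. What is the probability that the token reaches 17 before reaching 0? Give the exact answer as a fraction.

8/17

With a fair step, P(i) = ½P(i−1) + ½P(i+1) with P(0)=0, P(17)=1 has the linear solution P(i) = i/17.
P(8) = 8/17.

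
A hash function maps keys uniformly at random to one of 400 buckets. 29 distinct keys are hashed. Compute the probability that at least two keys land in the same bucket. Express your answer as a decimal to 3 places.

0.647

It's easier to compute the probability that all 29 are distinct.
P(all distinct) = 400/400 · 399/400 · ··· · 372/400 ≈ 0.353.
So the probability of at least one match is 1 − 0.353 = 0.647.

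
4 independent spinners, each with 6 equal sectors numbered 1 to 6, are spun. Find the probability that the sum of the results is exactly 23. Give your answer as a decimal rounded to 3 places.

0.003

There are 6^4 = 1296 equally likely outcomes.
The number of ordered 4-tuples from {1,…,6} summing to 23 is 4.
P(sum = 23) = 4/1296 = 1/324 ≈ 0.003.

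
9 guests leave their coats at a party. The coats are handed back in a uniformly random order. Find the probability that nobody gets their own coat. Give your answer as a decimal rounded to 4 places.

This is the derangement probability: permutations of 9 with no fixed point.
D(9) = 9! · (1 − 1/1! + 1/2! − ··· + (−1)^9/9!) = 133496.
P = 133496/362880 = 16687/45360 ≈ 0.3679.

0.3679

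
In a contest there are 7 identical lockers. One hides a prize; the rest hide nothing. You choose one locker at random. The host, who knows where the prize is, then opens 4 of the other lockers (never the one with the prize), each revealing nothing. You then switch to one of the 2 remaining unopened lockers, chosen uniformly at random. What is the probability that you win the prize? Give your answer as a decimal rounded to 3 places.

Your original locker holds the prize with probability 1/7, so the other 6 collectively hold it with probability 6/7.
The host can always find 4 empty lockers to open, so the reveals don't change that 6/7; it is now spread over the 2 remaining unopened lockers.
P(win by switching) = (6/7) · (1/2) = 3/7 ≈ 0.429.

0.429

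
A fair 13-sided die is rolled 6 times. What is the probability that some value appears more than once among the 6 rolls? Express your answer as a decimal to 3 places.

0.744

P(all 6 different) = 13/13 · 12/13 · ··· · 8/13 ≈ 0.256.
P(at least two equal) = 1 − 0.256 = 0.744.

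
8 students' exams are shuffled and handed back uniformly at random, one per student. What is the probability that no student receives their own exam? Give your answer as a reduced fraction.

2119/5760

This is the derangement probability: permutations of 8 with no fixed point.
D(8) = 8! · (1 − 1/1! + 1/2! − ··· + (−1)^8/8!) = 14833.
P = 14833/40320 = 2119/5760.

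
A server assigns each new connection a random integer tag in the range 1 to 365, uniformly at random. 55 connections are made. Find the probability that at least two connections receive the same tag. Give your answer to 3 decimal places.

0.986

It's easier to compute the probability that all 55 are distinct.
P(all distinct) = 365/365 · 364/365 · ··· · 311/365 ≈ 0.014.
So the probability of at least one match is 1 − 0.014 = 0.986.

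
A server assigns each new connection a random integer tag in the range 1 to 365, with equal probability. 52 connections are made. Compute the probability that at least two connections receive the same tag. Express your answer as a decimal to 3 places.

It's easier to compute the probability that all 52 are distinct.
P(all distinct) = 365/365 · 364/365 · ··· · 314/365 ≈ 0.022.
So the probability of at least one match is 1 − 0.022 = 0.978.

0.978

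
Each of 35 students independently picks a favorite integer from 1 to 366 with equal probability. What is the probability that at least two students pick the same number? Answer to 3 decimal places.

It's easier to compute the probability that all 35 are distinct.
P(all distinct) = 366/366 · 365/366 · ··· · 332/366 ≈ 0.187.
So the probability of at least one match is 1 − 0.187 = 0.813.

0.813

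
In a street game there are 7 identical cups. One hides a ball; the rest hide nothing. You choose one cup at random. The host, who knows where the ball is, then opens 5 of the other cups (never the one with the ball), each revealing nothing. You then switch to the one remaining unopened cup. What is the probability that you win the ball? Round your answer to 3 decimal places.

0.857

Your original cup holds the ball with probability 1/7, so the other 6 collectively hold it with probability 6/7.
The host can always find 5 empty cups to open, so the reveals don't change that 6/7; it is now spread over the 1 remaining unopened cup.
P(win by switching) = (6/7) · (1/1) = 6/7 ≈ 0.857.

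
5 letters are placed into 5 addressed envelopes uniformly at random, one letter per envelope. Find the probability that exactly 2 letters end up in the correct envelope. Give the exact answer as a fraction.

1/6

Choose which 2 of the 5 are fixed: C(5,2) = 10 ways.
The remaining 3 must have no fixed point: D(3) = 2.
P = 10·2/120 = 1/6.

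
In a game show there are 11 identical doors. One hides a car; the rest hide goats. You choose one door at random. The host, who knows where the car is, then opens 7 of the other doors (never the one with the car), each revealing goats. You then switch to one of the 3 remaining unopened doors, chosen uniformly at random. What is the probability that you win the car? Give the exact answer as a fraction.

10/33

Your original door holds the car with probability 1/11, so the other 10 collectively hold it with probability 10/11.
The host can always find 7 empty doors to open, so the reveals don't change that 10/11; it is now spread over the 3 remaining unopened doors.
P(win by switching) = (10/11) · (1/3) = 10/33.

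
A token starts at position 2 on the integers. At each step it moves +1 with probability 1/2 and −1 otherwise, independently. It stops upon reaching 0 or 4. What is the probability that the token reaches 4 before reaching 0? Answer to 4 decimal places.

0.5000

With a fair step, P(i) = ½P(i−1) + ½P(i+1) with P(0)=0, P(4)=1 has the linear solution P(i) = i/4.
P(2) = 2/4 = 1/2 ≈ 0.5000.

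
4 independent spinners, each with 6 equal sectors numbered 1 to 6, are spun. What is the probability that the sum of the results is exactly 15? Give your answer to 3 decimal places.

0.108

There are 6^4 = 1296 equally likely outcomes.
The number of ordered 4-tuples from {1,…,6} summing to 15 is 140.
P(sum = 15) = 140/1296 = 35/324 ≈ 0.108.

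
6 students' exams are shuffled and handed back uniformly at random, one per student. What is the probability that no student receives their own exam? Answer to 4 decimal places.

This is the derangement probability: permutations of 6 with no fixed point.
D(6) = 6! · (1 − 1/1! + 1/2! − ··· + (−1)^6/6!) = 265.
P = 265/720 = 53/144 ≈ 0.3681.

0.3681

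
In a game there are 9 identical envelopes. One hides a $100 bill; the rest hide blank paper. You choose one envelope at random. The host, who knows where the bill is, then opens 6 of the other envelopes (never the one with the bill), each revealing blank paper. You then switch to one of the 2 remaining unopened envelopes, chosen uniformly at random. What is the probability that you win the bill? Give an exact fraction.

Your original envelope holds the bill with probability 1/9, so the other 8 collectively hold it with probability 8/9.
The host can always find 6 empty envelopes to open, so the reveals don't change that 8/9; it is now spread over the 2 remaining unopened envelopes.
P(win by switching) = (8/9) · (1/2) = 4/9.

4/9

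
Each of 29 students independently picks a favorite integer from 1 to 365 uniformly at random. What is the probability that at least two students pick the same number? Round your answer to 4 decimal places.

0.6810

It's easier to compute the probability that all 29 are distinct.
P(all distinct) = 365/365 · 364/365 · ··· · 337/365 ≈ 0.3190.
So the probability of at least one match is 1 − 0.3190 = 0.6810.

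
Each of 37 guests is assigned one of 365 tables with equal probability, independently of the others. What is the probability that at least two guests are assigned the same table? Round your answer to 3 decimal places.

0.849

It's easier to compute the probability that all 37 are distinct.
P(all distinct) = 365/365 · 364/365 · ··· · 329/365 ≈ 0.151.
So the probability of at least one match is 1 − 0.151 = 0.849.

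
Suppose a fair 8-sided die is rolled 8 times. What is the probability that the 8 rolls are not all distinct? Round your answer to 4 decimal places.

0.9976

P(all 8 different) = 8/8 · 7/8 · ··· · 1/8 ≈ 0.0024.
P(at least two equal) = 1 − 0.0024 = 0.9976.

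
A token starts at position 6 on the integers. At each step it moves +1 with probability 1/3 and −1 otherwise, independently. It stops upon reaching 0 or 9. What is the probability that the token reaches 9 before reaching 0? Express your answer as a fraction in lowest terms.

9/73

Let r = q/p = (2/3)/(1/3) = 2. The recurrence P(i) = p·P(i+1) + q·P(i−1) with P(0)=0, P(9)=1 gives P(i) = (1 − r^i)/(1 − r^9).
P(6) = (1 − (2)^6) / (1 − (2)^9) = 9/73.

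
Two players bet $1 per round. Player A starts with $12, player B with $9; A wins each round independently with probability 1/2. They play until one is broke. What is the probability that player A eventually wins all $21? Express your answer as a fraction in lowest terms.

With a fair step, P(i) = ½P(i−1) + ½P(i+1) with P(0)=0, P(21)=1 has the linear solution P(i) = i/21.
P(12) = 12/21 = 4/7.

4/7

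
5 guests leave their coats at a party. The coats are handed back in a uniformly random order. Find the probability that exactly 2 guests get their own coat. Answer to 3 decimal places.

0.167

Choose which 2 of the 5 are fixed: C(5,2) = 10 ways.
The remaining 3 must have no fixed point: D(3) = 2.
P = 10·2/120 = 1/6 ≈ 0.167.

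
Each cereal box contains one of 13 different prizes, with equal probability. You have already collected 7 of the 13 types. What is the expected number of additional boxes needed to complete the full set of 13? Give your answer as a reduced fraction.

637/20

Starting from 7 distinct types, each trial gives a new one with probability (13−i)/13 when i types are held, so the wait for the next new type is 13/(13−i).
E = 13/6 + 13/5 + 13/4 + 13/3 + 13/2 + 13/1 = 637/20.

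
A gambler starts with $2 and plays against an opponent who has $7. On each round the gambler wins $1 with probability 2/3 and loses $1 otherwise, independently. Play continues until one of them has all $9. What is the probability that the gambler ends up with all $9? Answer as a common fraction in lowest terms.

Let r = q/p = (1/3)/(2/3) = 1/2. The recurrence P(i) = p·P(i+1) + q·P(i−1) with P(0)=0, P(9)=1 gives P(i) = (1 − r^i)/(1 − r^9).
P(2) = (1 − (1/2)^2) / (1 − (1/2)^9) = 384/511.

384/511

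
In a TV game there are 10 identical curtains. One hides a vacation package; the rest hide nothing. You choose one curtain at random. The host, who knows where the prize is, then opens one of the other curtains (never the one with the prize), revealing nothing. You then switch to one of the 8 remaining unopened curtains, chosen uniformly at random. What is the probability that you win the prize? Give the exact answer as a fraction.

9/80

Your original curtain holds the prize with probability 1/10, so the other 9 collectively hold it with probability 9/10.
The host can always find an empty curtain to open, so this doesn't change that 9/10; it is now spread over the 8 remaining unopened curtains.
P(win by switching) = (9/10) · (1/8) = 9/80.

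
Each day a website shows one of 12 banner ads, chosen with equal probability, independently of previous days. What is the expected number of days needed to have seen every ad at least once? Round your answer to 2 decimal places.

37.24

After i distinct types are collected, each trial gives a new one with probability (12−i)/12, so the expected wait for the next new type is 12/(12−i).
E = 12/12 + 12/11 + 12/10 + 12/9 + 12/8 + 12/7 + 12/6 + 12/5 + 12/4 + 12/3 + 12/2 + 12/1 = 86021/2310 ≈ 37.24.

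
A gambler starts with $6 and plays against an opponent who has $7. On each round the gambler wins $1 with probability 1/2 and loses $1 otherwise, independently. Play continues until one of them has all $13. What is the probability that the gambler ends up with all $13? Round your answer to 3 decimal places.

With a fair step, P(i) = ½P(i−1) + ½P(i+1) with P(0)=0, P(13)=1 has the linear solution P(i) = i/13.
P(6) = 6/13 ≈ 0.462.

0.462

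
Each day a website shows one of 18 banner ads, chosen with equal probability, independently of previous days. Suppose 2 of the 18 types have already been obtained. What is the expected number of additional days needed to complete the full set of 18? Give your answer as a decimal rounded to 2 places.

60.85

Starting from 2 distinct types, each trial gives a new one with probability (18−i)/18 when i types are held, so the wait for the next new type is 18/(18−i).
E = 18/16 + 18/15 + 18/14 + 18/13 + 18/12 + 18/11 + 18/10 + 18/9 + 18/8 + 18/7 + 18/6 + 18/5 + 18/4 + 18/3 + 18/2 + 18/1 = 2436559/40040 ≈ 60.85.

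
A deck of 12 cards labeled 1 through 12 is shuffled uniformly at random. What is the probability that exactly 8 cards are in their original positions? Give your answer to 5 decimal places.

0.00001

Choose which 8 of the 12 are fixed: C(12,8) = 495 ways.
The remaining 4 must have no fixed point: D(4) = 9.
P = 495·9/479001600 = 1/107520 ≈ 0.00001.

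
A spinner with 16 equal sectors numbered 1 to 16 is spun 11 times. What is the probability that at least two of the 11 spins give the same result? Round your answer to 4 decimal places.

P(all 11 different) = 16/16 · 15/16 · ··· · 6/16 ≈ 0.0099.
P(at least two equal) = 1 − 0.0099 = 0.9901.

0.9901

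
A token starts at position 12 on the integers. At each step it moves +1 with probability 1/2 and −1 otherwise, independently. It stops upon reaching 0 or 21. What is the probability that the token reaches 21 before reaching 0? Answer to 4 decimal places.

With a fair step, P(i) = ½P(i−1) + ½P(i+1) with P(0)=0, P(21)=1 has the linear solution P(i) = i/21.
P(12) = 12/21 = 4/7 ≈ 0.5714.

0.5714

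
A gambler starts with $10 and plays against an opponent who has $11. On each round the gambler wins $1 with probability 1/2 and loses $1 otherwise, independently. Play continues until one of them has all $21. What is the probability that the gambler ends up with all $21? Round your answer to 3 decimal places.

0.476

With a fair step, P(i) = ½P(i−1) + ½P(i+1) with P(0)=0, P(21)=1 has the linear solution P(i) = i/21.
P(10) = 10/21 ≈ 0.476.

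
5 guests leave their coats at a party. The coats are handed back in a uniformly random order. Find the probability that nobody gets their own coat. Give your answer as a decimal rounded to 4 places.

This is the derangement probability: permutations of 5 with no fixed point.
D(5) = 5! · (1 − 1/1! + 1/2! − ··· + (−1)^5/5!) = 44.
P = 44/120 = 11/30 ≈ 0.3667.

0.3667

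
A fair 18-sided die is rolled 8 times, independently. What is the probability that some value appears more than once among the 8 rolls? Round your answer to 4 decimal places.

P(all 8 different) = 18/18 · 17/18 · ··· · 11/18 ≈ 0.1601.
P(at least two equal) = 1 − 0.1601 = 0.8399.

0.8399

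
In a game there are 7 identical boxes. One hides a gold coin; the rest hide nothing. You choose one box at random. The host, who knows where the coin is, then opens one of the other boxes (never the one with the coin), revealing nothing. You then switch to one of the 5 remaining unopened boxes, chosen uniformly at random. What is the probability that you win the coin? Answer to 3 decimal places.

Your original box holds the coin with probability 1/7, so the other 6 collectively hold it with probability 6/7.
The host can always find an empty box to open, so this doesn't change that 6/7; it is now spread over the 5 remaining unopened boxes.
P(win by switching) = (6/7) · (1/5) = 6/35 ≈ 0.171.

0.171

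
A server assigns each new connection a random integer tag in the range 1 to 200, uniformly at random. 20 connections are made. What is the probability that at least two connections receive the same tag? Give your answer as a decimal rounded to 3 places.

It's easier to compute the probability that all 20 are distinct.
P(all distinct) = 200/200 · 199/200 · ··· · 181/200 ≈ 0.374.
So the probability of at least one match is 1 − 0.374 = 0.626.

0.626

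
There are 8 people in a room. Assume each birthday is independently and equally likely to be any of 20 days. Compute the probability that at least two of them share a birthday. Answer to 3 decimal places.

It's easier to compute the probability that all 8 are distinct.
P(all distinct) = 20/20 · 19/20 · ··· · 13/20 ≈ 0.198.
So the probability of at least one match is 1 − 0.198 = 0.802.

0.802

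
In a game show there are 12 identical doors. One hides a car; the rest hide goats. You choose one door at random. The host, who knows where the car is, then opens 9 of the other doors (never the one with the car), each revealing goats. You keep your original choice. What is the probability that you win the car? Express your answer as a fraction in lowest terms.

1/12

The host can always open 9 empty doors regardless of your choice, so the reveals give no information about your original door.
P(win by staying) = 1/12.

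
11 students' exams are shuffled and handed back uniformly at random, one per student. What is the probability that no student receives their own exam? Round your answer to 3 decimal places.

0.368

This is the derangement probability: permutations of 11 with no fixed point.
D(11) = 11! · (1 − 1/1! + 1/2! − ··· + (−1)^11/11!) = 14684570.
P = 14684570/39916800 = 1468457/3991680 ≈ 0.368.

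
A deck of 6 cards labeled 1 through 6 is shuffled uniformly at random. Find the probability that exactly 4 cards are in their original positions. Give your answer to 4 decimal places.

Choose which 4 of the 6 are fixed: C(6,4) = 15 ways.
The remaining 2 must have no fixed point: D(2) = 1.
P = 15·1/720 = 1/48 ≈ 0.0208.

0.0208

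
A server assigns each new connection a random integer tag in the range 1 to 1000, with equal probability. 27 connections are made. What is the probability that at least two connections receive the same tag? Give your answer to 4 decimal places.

0.2982

It's easier to compute the probability that all 27 are distinct.
P(all distinct) = 1000/1000 · 999/1000 · ··· · 974/1000 ≈ 0.7018.
So the probability of at least one match is 1 − 0.7018 = 0.2982.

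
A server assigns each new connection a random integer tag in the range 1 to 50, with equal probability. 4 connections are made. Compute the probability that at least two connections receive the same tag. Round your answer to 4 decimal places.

It's easier to compute the probability that all 4 are distinct.
P(all distinct) = 50/50 · 49/50 · ··· · 47/50 ≈ 0.8844.
So the probability of at least one match is 1 − 0.8844 = 0.1156.

0.1156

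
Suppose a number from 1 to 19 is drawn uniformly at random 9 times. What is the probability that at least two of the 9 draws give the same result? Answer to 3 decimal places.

P(all 9 different) = 19/19 · 18/19 · ··· · 11/19 ≈ 0.104.
P(at least two equal) = 1 − 0.104 = 0.896.

0.896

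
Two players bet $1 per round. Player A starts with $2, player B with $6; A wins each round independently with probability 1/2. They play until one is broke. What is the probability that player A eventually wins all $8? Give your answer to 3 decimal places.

0.250

With a fair step, P(i) = ½P(i−1) + ½P(i+1) with P(0)=0, P(8)=1 has the linear solution P(i) = i/8.
P(2) = 2/8 = 1/4 ≈ 0.250.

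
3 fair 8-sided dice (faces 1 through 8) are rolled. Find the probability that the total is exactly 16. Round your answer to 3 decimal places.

There are 8^3 = 512 equally likely outcomes.
The number of ordered 3-tuples from {1,…,8} summing to 16 is 42.
P(sum = 16) = 42/512 = 21/256 ≈ 0.082.

0.082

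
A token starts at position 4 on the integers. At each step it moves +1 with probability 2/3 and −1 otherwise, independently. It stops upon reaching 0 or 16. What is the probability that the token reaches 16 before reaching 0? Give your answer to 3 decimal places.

0.938

Let r = q/p = (1/3)/(2/3) = 1/2. The recurrence P(i) = p·P(i+1) + q·P(i−1) with P(0)=0, P(16)=1 gives P(i) = (1 − r^i)/(1 − r^16).
P(4) = (1 − (1/2)^4) / (1 − (1/2)^16) = 4096/4369 ≈ 0.938.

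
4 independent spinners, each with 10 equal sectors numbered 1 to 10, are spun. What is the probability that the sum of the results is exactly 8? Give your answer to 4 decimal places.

There are 10^4 = 10000 equally likely outcomes.
The number of ordered 4-tuples from {1,…,10} summing to 8 is 35.
P(sum = 8) = 35/10000 = 7/2000 ≈ 0.0035.

0.0035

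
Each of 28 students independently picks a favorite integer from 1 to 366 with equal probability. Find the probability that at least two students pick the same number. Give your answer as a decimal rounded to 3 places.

It's easier to compute the probability that all 28 are distinct.
P(all distinct) = 366/366 · 365/366 · ··· · 339/366 ≈ 0.347.
So the probability of at least one match is 1 − 0.347 = 0.653.

0.653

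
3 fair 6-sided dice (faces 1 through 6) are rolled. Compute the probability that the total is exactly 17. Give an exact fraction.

1/72

There are 6^3 = 216 equally likely outcomes.
The number of ordered 3-tuples from {1,…,6} summing to 17 is 3.
P(sum = 17) = 3/216 = 1/72.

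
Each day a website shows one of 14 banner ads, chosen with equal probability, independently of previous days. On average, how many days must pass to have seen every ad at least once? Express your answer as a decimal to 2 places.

45.52

After i distinct types are collected, each trial gives a new one with probability (14−i)/14, so the expected wait for the next new type is 14/(14−i).
E = 14/14 + 14/13 + 14/12 + 14/11 + 14/10 + 14/9 + 14/8 + 14/7 + 14/6 + 14/5 + 14/4 + 14/3 + 14/2 + 14/1 = 1171733/25740 ≈ 45.52.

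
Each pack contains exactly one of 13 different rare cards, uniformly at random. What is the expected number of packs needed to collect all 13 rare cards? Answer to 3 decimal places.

After i distinct types are collected, each trial gives a new one with probability (13−i)/13, so the expected wait for the next new type is 13/(13−i).
E = 13/13 + 13/12 + 13/11 + 13/10 + 13/9 + 13/8 + 13/7 + 13/6 + 13/5 + 13/4 + 13/3 + 13/2 + 13/1 = 1145993/27720 ≈ 41.342.

41.342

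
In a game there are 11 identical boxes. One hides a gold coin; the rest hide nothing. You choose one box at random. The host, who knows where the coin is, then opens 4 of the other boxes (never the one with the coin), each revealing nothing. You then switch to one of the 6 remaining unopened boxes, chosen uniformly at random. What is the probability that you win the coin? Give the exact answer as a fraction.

Your original box holds the coin with probability 1/11, so the other 10 collectively hold it with probability 10/11.
The host can always find 4 empty boxes to open, so the reveals don't change that 10/11; it is now spread over the 6 remaining unopened boxes.
P(win by switching) = (10/11) · (1/6) = 5/33.

5/33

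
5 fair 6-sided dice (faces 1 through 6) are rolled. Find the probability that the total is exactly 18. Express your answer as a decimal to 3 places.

0.100

There are 6^5 = 7776 equally likely outcomes.
The number of ordered 5-tuples from {1,…,6} summing to 18 is 780.
P(sum = 18) = 780/7776 = 65/648 ≈ 0.100.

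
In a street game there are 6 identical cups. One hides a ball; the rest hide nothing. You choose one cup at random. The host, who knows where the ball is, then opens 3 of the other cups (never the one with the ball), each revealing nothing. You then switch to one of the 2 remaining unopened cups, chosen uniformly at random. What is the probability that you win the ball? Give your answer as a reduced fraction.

5/12

Your original cup holds the ball with probability 1/6, so the other 5 collectively hold it with probability 5/6.
The host can always find 3 empty cups to open, so the reveals don't change that 5/6; it is now spread over the 2 remaining unopened cups.
P(win by switching) = (5/6) · (1/2) = 5/12.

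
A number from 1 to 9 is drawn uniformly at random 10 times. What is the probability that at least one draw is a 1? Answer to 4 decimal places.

P(no draw is a 1) = (8/9)^10 ≈ 0.3079.
P(at least one) = 1 − 0.3079 = 0.6921.

0.6921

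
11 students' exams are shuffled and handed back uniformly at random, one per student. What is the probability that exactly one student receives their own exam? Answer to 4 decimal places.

0.3679

Choose which one is fixed: C(11,1) = 11 ways.
The remaining 10 must have no fixed point: D(10) = 1334961.
P = 11·1334961/39916800 = 16481/44800 ≈ 0.3679.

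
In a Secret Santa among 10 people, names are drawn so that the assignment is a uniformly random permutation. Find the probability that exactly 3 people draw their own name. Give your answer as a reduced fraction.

103/1680

Choose which 3 of the 10 are fixed: C(10,3) = 120 ways.
The remaining 7 must have no fixed point: D(7) = 1854.
P = 120·1854/3628800 = 103/1680.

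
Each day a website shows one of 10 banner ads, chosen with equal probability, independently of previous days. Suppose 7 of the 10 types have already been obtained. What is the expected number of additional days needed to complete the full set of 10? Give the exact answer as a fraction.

Starting from 7 distinct types, each trial gives a new one with probability (10−i)/10 when i types are held, so the wait for the next new type is 10/(10−i).
E = 10/3 + 10/2 + 10/1 = 55/3.

55/3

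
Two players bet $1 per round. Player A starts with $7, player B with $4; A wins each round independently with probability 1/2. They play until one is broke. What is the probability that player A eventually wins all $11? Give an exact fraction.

7/11

With a fair step, P(i) = ½P(i−1) + ½P(i+1) with P(0)=0, P(11)=1 has the linear solution P(i) = i/11.
P(7) = 7/11.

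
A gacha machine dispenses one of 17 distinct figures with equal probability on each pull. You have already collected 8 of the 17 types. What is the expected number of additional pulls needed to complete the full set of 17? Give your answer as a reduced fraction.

121193/2520

Starting from 8 distinct types, each trial gives a new one with probability (17−i)/17 when i types are held, so the wait for the next new type is 17/(17−i).
E = 17/9 + 17/8 + 17/7 + 17/6 + 17/5 + 17/4 + 17/3 + 17/2 + 17/1 = 121193/2520.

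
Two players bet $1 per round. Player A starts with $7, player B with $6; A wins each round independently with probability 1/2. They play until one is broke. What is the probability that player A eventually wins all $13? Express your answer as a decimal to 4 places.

With a fair step, P(i) = ½P(i−1) + ½P(i+1) with P(0)=0, P(13)=1 has the linear solution P(i) = i/13.
P(7) = 7/13 ≈ 0.5385.

0.5385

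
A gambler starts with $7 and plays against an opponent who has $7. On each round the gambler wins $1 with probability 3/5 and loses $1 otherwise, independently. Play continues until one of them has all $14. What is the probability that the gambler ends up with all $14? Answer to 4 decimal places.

Let r = q/p = (2/5)/(3/5) = 2/3. The recurrence P(i) = p·P(i+1) + q·P(i−1) with P(0)=0, P(14)=1 gives P(i) = (1 − r^i)/(1 − r^14).
P(7) = (1 − (2/3)^7) / (1 − (2/3)^14) = 2187/2315 ≈ 0.9447.

0.9447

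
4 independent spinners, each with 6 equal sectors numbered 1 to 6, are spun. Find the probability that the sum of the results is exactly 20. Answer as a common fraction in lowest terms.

35/1296

There are 6^4 = 1296 equally likely outcomes.
The number of ordered 4-tuples from {1,…,6} summing to 20 is 35.
P(sum = 20) = 35/1296.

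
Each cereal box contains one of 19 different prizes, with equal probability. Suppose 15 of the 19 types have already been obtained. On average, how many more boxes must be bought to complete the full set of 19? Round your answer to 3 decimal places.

39.583

Starting from 15 distinct types, each trial gives a new one with probability (19−i)/19 when i types are held, so the wait for the next new type is 19/(19−i).
E = 19/4 + 19/3 + 19/2 + 19/1 = 475/12 ≈ 39.583.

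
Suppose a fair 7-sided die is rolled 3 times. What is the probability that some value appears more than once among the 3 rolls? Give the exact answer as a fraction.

19/49

P(all 3 different) = 7/7 · 6/7 · ··· · 5/7 = 30/49.
P(at least two equal) = 1 − 30/49 = 19/49.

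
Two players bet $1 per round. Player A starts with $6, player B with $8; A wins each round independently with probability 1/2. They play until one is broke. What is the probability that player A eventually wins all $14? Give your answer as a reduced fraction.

With a fair step, P(i) = ½P(i−1) + ½P(i+1) with P(0)=0, P(14)=1 has the linear solution P(i) = i/14.
P(6) = 6/14 = 3/7.

3/7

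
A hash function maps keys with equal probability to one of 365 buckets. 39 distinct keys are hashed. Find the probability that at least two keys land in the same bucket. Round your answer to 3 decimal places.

0.878

It's easier to compute the probability that all 39 are distinct.
P(all distinct) = 365/365 · 364/365 · ··· · 327/365 ≈ 0.122.
So the probability of at least one match is 1 − 0.122 = 0.878.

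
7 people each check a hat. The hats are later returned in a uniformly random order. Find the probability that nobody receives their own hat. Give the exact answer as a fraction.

103/280

This is the derangement probability: permutations of 7 with no fixed point.
D(7) = 7! · (1 − 1/1! + 1/2! − ··· + (−1)^7/7!) = 1854.
P = 1854/5040 = 103/280.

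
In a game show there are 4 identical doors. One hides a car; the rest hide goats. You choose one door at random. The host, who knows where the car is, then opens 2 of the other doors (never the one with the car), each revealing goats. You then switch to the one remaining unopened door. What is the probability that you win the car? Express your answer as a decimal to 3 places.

0.750

Your original door holds the car with probability 1/4, so the other 3 collectively hold it with probability 3/4.
The host can always find 2 empty doors to open, so the reveals don't change that 3/4; it is now spread over the 1 remaining unopened door.
P(win by switching) = (3/4) · (1/1) = 3/4 ≈ 0.750.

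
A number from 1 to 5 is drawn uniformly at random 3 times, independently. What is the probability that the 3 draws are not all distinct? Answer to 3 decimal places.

0.520

P(all 3 different) = 5/5 · 4/5 · ··· · 3/5 ≈ 0.480.
P(at least two equal) = 1 − 0.480 = 0.520.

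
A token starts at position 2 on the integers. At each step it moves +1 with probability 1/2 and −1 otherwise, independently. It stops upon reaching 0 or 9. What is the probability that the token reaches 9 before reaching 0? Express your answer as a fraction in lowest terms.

With a fair step, P(i) = ½P(i−1) + ½P(i+1) with P(0)=0, P(9)=1 has the linear solution P(i) = i/9.
P(2) = 2/9.

2/9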